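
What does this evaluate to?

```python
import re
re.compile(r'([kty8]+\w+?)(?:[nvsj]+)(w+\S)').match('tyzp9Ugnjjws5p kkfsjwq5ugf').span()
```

(0, 12)

This matches one or more of one of [kty8], then one or more of a word character (lazy) (captured); then one or more of one of [nvsj] (non-capturing group); then one or more of the literal 'w', then a non-whitespace character (captured).
With `match`, the pattern is implicitly anchored at the beginning.
The match spans [0:12] → 'tyzp9Ugnjjws'.
Captured: group 1 = 'tyzp9Ug', group 2 = 'ws'.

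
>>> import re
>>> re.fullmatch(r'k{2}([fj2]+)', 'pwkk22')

None

For `fullmatch`, every character of the input must be accounted for by the pattern.
Here the string isn't matched end-to-end, so the call returns None.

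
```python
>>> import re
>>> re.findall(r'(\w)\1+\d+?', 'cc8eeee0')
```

['c', 'e']

`\1` is not a pattern — it's the concrete string captured by group 1, re-applied verbatim.
Scanning left to right: at [0:3] match 'cc8', group 1 = 'c'; at [3:8] match 'eeee0', group 1 = 'e'.
One capturing group, so `findall` returns just the captured substring from each match — 2 in all.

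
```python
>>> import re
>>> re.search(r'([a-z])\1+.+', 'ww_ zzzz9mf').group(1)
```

`\1` is not a pattern — it's the concrete string captured by group 1, re-applied verbatim.
Unlike `match`, `search` isn't anchored — it looks for the pattern anywhere in the string.
The match spans [0:11] → 'ww_ zzzz9mf'.
Captured: group 1 = 'w'.

'w'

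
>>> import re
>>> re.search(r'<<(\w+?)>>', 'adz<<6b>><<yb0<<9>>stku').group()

`re.search` scans for the first position where the pattern succeeds.
The match spans [3:9] → '<<6b>>'.
Captured: group 1 = '6b'.

'<<6b>>'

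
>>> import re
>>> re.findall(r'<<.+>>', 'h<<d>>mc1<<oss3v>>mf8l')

Matches: at [1:18] → '<<d>>mc1<<oss3v>>'.
No capturing groups, so `findall` returns the 1 full match string.

['<<d>>mc1<<oss3v>>']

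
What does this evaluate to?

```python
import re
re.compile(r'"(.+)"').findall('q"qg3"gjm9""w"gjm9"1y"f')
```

['qg3"gjm9""w"gjm9"1y']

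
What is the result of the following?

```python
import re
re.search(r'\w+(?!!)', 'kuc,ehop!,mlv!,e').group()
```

'kuc'

`(?!…)`/`(?<!…)` only lets a position through if the neighbouring text does NOT match; no characters are consumed.
Unlike `match`, `search` isn't anchored — it looks for the pattern anywhere in the string.
The match spans [0:3] → 'kuc'.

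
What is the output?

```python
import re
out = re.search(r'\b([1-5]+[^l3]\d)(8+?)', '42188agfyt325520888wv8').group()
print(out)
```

42188

The match spans [0:5] → '42188'.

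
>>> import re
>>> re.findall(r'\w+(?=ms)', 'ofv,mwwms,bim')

Because the assertion is zero-width, the text it checks is not consumed and won't appear in the result.
Since nothing is captured, `findall` lists the 1 matched substring directly.

['mww']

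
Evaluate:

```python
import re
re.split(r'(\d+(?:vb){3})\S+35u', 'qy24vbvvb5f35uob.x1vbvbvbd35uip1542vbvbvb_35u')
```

['qy24vbvvb5f35uob.x', '1vbvbvb', '']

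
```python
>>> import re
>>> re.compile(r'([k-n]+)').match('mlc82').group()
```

'ml'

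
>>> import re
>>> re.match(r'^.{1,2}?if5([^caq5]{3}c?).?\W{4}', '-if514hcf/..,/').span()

`re.match` only tries the pattern at the start of the string.
The match spans [0:13] → '-if514hcf/..,'.

(0, 13)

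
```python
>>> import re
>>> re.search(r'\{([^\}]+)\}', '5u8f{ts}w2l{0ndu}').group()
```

'{ts}'

`re.search` tries every starting position until one works.
The match spans [4:8] → '{ts}'.
Captured: group 1 = 'ts'.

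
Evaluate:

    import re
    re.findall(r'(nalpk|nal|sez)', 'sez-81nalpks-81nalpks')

['sez', 'nalpk', 'nalpk']

Alternation isn't longest-match — the leftmost alternative that fits at this position is chosen.
Walking the string: at [0:3] match 'sez', group 1 = 'sez'; at [6:11] match 'nalpk', group 1 = 'nalpk'; at [15:20] match 'nalpk', group 1 = 'nalpk'.
With a single group, `findall` returns only what that group captured — 3 items.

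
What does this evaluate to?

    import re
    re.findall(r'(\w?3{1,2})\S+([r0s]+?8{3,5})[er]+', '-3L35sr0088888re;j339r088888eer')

[('3', '088888')]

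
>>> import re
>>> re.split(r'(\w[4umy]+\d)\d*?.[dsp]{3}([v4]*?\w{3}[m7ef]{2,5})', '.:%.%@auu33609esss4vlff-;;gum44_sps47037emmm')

['.:%.%@', 'auu3', '4vlff', '-;;', 'gum44', '47037emmm', '']

The pattern matches a word character, then one or more of one of [4umy], then a digit (captured); then zero or more of a digit (lazy), then any character, then exactly 3 of one of [dsp]; then zero or more of one of [v4] (lazy), then exactly 3 of a word character, then 2 to 5 of one of [m7ef] (captured).
Matches to split on: at [6:23] → 'auu33609esss4vlff'; at [26:44] → 'gum44_sps47037emmm'.
`re.split` interleaves the captured-group text with the surrounding fragments.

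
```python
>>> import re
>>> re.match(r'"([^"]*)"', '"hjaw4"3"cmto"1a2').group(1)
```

'hjaw4'

`match` is anchored at position 0; if the pattern doesn't fit there, it returns None.
The match spans [0:7] → '"hjaw4"'.
Captured: group 1 = 'hjaw4'.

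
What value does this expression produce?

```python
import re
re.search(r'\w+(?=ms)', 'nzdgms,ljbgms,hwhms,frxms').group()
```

The lookaround is zero-width — it requires the adjacent text to match without consuming it, so the asserted text isn't part of the match.
`re.search` scans for the first position where the pattern succeeds.
The match spans [0:4] → 'nzdg'.

'nzdg'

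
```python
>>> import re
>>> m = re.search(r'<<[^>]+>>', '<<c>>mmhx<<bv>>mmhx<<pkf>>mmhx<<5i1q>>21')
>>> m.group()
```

'<<c>>'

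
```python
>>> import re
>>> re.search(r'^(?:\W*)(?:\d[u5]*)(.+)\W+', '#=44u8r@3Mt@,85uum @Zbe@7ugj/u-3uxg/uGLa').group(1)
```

'4u8r@3Mt@,85uum @Zbe@7ugj/u-3uxg'

This matches anchored at the start of the string; then zero or more of a non-word character (non-capturing group); then a digit, then zero or more of one of [u5] (non-capturing group); then one or more of any character (captured); then one or more of a non-word character.
`re.search` scans for the first position where the pattern succeeds.
The match spans [0:36] → '#=44u8r@3Mt@,85uum @Zbe@7ugj/u-3uxg/'.
Captured: group 1 = '4u8r@3Mt@,85uum @Zbe@7ugj/u-3uxg'.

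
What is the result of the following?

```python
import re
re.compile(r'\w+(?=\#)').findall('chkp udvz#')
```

The lookaround is zero-width — it requires the adjacent text to match without consuming it, so the asserted text isn't part of the match.
Walking the string: at [5:9] → 'udvz'.
With no groups in the pattern, `findall` gives back each whole match — 1 here.

['udvz']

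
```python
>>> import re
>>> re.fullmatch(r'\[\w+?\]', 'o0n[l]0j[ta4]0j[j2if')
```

`fullmatch` succeeds only if the pattern covers the string from start to end.
Here there's no way to consume every character, so the call returns None.

None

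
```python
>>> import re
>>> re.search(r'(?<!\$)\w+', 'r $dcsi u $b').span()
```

A negative assertion filters positions out without eating any characters.
The match spans [0:1] → 'r'.

(0, 1)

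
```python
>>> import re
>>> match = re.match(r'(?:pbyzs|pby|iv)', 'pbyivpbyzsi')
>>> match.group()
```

'pby'

`re.match` won't scan ahead — the pattern has to work from the very first character.
The match spans [0:3] → 'pby'.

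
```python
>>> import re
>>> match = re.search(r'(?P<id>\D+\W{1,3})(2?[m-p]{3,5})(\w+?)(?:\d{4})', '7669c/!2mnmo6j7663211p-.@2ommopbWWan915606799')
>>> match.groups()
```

('c/!', '2mnmo', '6j')

This matches one or more of a non-digit, then 1 to 3 of a non-word character (captured as 'id'); then optionally a literal '2', then 3 to 5 of a character in [m-p] (captured); then one or more of a word character (lazy) (captured); then exactly 4 of a digit (non-capturing group).
Because the quantifier is non-greedy, it stops expanding at the earliest point where the rest of the pattern can succeed.
`search` walks the string left to right and returns the first match it finds.
The match spans [4:18] → 'c/!2mnmo6j7663'.
Captured: group 1 = 'c/!', group 2 = '2mnmo', group 3 = '6j'.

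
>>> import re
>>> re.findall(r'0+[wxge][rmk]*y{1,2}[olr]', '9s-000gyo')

['000gyo']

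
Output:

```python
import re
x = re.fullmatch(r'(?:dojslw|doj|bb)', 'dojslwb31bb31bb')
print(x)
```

None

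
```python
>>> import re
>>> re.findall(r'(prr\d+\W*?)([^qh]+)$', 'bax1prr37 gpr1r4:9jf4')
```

This matches the literal 'prr', then one or more of a digit, then zero or more of a non-word character (lazy) (captured); then one or more of any character except [qh] (captured); then anchored at the end.
With the lazy modifier that quantifier settles for the fewest repetitions that let the rest of the pattern succeed (the atoms after it are unaffected and can still be greedy).
Scanning left to right: at [4:21] match 'prr37 gpr1r4:9jf4', groups = ('prr37', ' gpr1r4:9jf4').
`findall` packs the 2 group values into a tuple for every match.

[('prr37', ' gpr1r4:9jf4')]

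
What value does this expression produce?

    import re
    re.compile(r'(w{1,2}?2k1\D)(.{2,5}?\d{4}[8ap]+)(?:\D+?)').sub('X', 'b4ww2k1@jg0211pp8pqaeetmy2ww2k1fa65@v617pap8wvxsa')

'b4Xaeetmy2ww2k1fa65@v617pap8wvxsa'

With the lazy modifier that quantifier settles for the fewest repetitions that let the rest of the pattern succeed (the atoms after it are unaffected and can still be greedy).
Each match is replaced by 'X'.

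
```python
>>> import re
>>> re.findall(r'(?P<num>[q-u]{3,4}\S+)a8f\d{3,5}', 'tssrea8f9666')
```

['tssre']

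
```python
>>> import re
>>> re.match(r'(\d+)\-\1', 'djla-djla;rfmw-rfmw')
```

None

`match` is anchored at position 0; if the pattern doesn't fit there, it returns None.
Here the pattern fails at index 0, so the call returns None.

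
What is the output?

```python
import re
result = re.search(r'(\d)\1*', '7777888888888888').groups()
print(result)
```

('7',)

After group 1 captures some text, `\1` only succeeds where that same text appears again.
`re.search` scans for the first position where the pattern succeeds.
The match spans [0:4] → '7777'.
Captured: group 1 = '7'.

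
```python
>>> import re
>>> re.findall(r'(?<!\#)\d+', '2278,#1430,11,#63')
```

['2278', '430', '11', '3']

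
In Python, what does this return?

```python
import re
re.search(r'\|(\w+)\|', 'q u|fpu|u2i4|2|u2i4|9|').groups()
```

The match spans [3:8] → '|fpu|'.
Captured: group 1 = 'fpu'.

('fpu',)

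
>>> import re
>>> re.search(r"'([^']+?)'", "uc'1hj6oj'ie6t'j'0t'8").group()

The match spans [2:10] → "'1hj6oj'".

"'1hj6oj'"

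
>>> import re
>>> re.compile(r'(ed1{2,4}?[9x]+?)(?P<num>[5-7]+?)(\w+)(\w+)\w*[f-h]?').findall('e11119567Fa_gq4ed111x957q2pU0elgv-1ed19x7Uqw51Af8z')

The pattern matches the literal 'ed', then 2 to 4 of the literal '1' (lazy), then one or more of one of [9x] (lazy) (captured); then one or more of a character in [5-7] (lazy) (captured as 'num'); then one or more of a word character (captured); then one or more of a word character (captured); then zero or more of a word character, then optionally a character in [f-h].
A `+?`/`*?`/`{m,n}?` starts at its minimum and grows only as far as needed for what follows to match.
Walking the string: at [15:33] match 'ed111x957q2pU0elgv', groups = ('ed111x9', '5', '7q2pU0elg', 'v').
Multiple groups make `findall` return tuples — one 4-tuple for the one match.

[('ed111x9', '5', '7q2pU0elg', 'v')]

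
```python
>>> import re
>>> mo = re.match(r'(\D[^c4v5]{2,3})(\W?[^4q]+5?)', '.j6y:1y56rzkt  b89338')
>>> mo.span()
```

(0, 21)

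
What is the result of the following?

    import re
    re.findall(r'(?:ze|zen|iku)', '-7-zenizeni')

`|` is ordered: at each position the engine commits to the first alternative that works.
Walking the string: at [3:5] → 'ze'; at [7:9] → 'ze'.
No capturing groups, so `findall` returns the 2 full match strings.

['ze', 'ze']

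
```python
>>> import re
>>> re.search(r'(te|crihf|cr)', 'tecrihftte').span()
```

The match spans [0:2] → 'te'.

(0, 2)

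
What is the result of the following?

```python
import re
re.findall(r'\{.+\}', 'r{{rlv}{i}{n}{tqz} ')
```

['{{rlv}{i}{n}{tqz}']

Since nothing is captured, `findall` lists the 1 matched substring directly.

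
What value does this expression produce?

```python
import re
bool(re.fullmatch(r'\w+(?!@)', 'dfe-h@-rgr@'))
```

The negative lookaround is zero-width — it rules out positions where the adjacent text would match, without consuming anything.
`re.fullmatch` is like wrapping the pattern in `^…$` (in single-line mode).
Here there's no way to consume every character, so the call returns None, and `bool(None)` is False.

False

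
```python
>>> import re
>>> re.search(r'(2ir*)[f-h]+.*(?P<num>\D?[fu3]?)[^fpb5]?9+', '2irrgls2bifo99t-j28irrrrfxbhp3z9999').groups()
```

The match spans [0:35] → '2irrgls2bifo99t-j28irrrrfxbhp3z9999'.
Captured: group 1 = '2irr', group 2 = ''.

('2irr', '')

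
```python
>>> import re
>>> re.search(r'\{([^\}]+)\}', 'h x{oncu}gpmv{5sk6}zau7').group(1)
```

The match spans [3:9] → '{oncu}'.
Captured: group 1 = 'oncu'.

'oncu'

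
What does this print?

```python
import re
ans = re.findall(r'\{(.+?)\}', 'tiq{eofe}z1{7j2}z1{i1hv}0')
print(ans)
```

['eofe', '7j2', 'i1hv']

Walking the string: at [3:9] match '{eofe}', group 1 = 'eofe'; at [11:16] match '{7j2}', group 1 = '7j2'; at [18:24] match '{i1hv}', group 1 = 'i1hv'.
With a single group, `findall` returns only what that group captured — 3 items.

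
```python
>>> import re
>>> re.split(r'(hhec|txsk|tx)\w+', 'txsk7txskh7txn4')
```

['', 'txsk', '']

The regex engine tests alternatives in the order written; an earlier branch that matches wins even if a later one would match more.
The group in the pattern means `split` returns the separators' captures alongside the pieces.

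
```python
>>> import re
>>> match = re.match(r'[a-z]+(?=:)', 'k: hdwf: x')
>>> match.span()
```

(0, 1)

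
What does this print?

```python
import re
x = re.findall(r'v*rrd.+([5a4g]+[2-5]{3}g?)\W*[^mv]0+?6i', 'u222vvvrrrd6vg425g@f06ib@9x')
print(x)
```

The pattern matches zero or more of a literal 'v'; then the literal 'rrd', then one or more of any character; then one or more of one of [5a4g], then exactly 3 of a character in [2-5], then optionally the literal 'g' (captured); then zero or more of a non-word character, then any character except [mv]; then one or more of the literal '0' (lazy), then the literal '6i'.
Walking the string: at [8:23] match 'rrd6vg425g@f06i', group 1 = 'g425g'.
`findall` collects group 1 from the one match (1 total).

['g425g']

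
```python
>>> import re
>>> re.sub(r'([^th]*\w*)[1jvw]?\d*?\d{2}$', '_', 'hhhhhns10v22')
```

'_'

This matches zero or more of any character except [th], then zero or more of a word character (captured); then optionally one of [1jvw], then zero or more of a digit (lazy), then exactly 2 of a digit; then anchored at the end.
`sub` substitutes '_' at each match site.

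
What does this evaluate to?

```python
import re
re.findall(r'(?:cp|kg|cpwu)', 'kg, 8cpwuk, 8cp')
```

['kg', 'cp', 'cp']

Branches in `(...|...)` are attempted left-to-right; the first branch that allows the whole pattern to succeed is taken.
With no groups in the pattern, `findall` gives back each whole match — 3 here.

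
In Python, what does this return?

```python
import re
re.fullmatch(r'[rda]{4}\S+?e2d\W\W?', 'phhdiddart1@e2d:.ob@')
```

None

This matches exactly 4 of one of [rda]; then one or more of a non-whitespace character (lazy); then the literal 'e2d', then a non-word character, then optionally a non-word character.
For `fullmatch`, every character of the input must be accounted for by the pattern.
Here the string isn't matched end-to-end, so the call returns None.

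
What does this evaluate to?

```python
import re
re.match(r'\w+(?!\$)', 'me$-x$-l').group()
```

`re.match` won't scan ahead — the pattern has to work from the very first character.
The match spans [0:1] → 'm'.

'm'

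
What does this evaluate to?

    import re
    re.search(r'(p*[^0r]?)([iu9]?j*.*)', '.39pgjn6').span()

The match spans [0:8] → '.39pgjn6'.

(0, 8)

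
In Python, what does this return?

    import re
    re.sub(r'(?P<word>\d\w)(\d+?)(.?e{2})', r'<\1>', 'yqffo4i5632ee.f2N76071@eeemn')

'yqffo<4i>.f<2N>emn'

Each match is replaced using the text its own group 1 captured.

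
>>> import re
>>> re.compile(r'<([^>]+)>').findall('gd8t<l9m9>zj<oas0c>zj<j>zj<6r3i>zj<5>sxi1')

Scanning left to right: at [4:10] match '<l9m9>', group 1 = 'l9m9'; at [12:19] match '<oas0c>', group 1 = 'oas0c'; at [21:24] match '<j>', group 1 = 'j'; at [26:32] match '<6r3i>', group 1 = '6r3i'; at [34:37] match '<5>', group 1 = '5'.
`findall` collects group 1 from each match (5 total).

['l9m9', 'oas0c', 'j', '6r3i', '5']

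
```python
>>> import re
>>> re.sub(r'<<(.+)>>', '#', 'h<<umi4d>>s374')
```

'h#s374'

`sub` substitutes '#' at each match site.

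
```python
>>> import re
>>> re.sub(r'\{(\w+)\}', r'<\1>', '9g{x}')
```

'9g<x>'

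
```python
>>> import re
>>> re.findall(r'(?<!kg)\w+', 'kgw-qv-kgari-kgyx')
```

The negative lookahead/lookbehind blocks any match where the forbidden context is present.
`findall` yields the raw match text (4 of them) because the pattern has no groups.

['kgw', 'qv', 'kgari', 'kgyx']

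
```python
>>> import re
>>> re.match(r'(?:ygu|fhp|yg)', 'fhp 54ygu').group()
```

'fhp'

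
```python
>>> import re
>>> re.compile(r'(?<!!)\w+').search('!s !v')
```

None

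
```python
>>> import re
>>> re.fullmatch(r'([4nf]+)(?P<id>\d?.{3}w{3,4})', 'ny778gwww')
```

None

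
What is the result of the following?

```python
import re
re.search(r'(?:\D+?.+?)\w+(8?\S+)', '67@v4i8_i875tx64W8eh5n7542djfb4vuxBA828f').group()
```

'@v4i8_i875tx64W8eh5n7542djfb4vuxBA828f'

Pattern: one or more of a non-digit (lazy), then one or more of any character (lazy) (non-capturing group); then one or more of a word character; then optionally the literal '8', then one or more of a non-whitespace character (captured).
`search` walks the string left to right and returns the first match it finds.
The match spans [2:40] → '@v4i8_i875tx64W8eh5n7542djfb4vuxBA828f'.
Captured: group 1 = 'f'.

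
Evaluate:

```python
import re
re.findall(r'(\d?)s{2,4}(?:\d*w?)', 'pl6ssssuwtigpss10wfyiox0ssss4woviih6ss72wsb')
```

['6', '', '0', '6']

The pattern matches optionally a digit (captured); then 2 to 4 of a literal 's'; then zero or more of a digit, then optionally a literal 'w' (non-capturing group).
Scanning left to right: at [2:7] match '6ssss', group 1 = '6'; at [13:18] match 'ss10w', group 1 = ''; at [23:30] match '0ssss4w', group 1 = '0'; at [35:41] match '6ss72w', group 1 = '6'.
One capturing group, so `findall` returns just the captured substring from each match — 4 in all.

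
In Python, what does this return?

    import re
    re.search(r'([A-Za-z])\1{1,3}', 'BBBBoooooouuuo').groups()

('B',)

`\1` is not a pattern — it's the concrete string captured by group 1, re-applied verbatim.
Unlike `match`, `search` isn't anchored — it looks for the pattern anywhere in the string.
The match spans [0:4] → 'BBBB'.
Captured: group 1 = 'B'.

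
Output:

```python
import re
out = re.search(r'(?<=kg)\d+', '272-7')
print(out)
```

None

Because the assertion is zero-width, the text it checks is not consumed and won't appear in the result.
Here the pattern never matches, so the call returns None.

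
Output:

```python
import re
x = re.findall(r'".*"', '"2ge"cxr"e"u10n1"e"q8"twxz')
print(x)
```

['"2ge"cxr"e"u10n1"e"q8"']

Matches: at [0:22] → '"2ge"cxr"e"u10n1"e"q8"'.
No capturing groups, so `findall` returns the 1 full match string.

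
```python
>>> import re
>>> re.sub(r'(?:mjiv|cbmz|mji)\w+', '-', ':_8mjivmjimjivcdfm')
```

':_8-'

Matches: at [3:18] → 'mjivmjimjivcdfm'.
Every occurrence is swapped for '-'.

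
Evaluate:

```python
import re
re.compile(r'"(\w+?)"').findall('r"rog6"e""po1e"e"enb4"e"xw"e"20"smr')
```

Scanning left to right: at [1:7] match '"rog6"', group 1 = 'rog6'; at [9:15] match '"po1e"', group 1 = 'po1e'; at [16:22] match '"enb4"', group 1 = 'enb4'; at [23:27] match '"xw"', group 1 = 'xw'; at [28:32] match '"20"', group 1 = '20'.
Because there's exactly one group, `findall` drops the full match and keeps group 1 from each hit.

['rog6', 'po1e', 'enb4', 'xw', '20']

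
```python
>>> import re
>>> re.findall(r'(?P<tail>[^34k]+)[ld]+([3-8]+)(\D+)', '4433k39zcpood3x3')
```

Pattern: one or more of any character except [34k] (captured as 'tail'); then one or more of one of [ld]; then one or more of a character in [3-8] (captured); then one or more of a non-digit (captured).
Matches: at [6:15] match '9zcpood3x', groups = ('9zcpoo', '3', 'x').
3 groups means the one result is a tuple of 3 captured strings — 1 here.

[('9zcpoo', '3', 'x')]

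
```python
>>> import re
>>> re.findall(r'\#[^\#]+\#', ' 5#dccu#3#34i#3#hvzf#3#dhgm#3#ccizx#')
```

`findall` yields the raw match text (5 of them) because the pattern has no groups.

['#dccu#', '#34i#', '#hvzf#', '#dhgm#', '#ccizx#']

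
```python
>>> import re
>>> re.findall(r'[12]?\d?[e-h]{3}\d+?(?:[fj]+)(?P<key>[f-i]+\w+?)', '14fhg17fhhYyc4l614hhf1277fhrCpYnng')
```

['hhY', 'hr']

Pattern: optionally one of [12], then optionally a digit, then exactly 3 of a character in [e-h]; then one or more of a digit (lazy); then one or more of one of [fj] (non-capturing group); then one or more of a character in [f-i], then one or more of a word character (lazy) (captured as 'key').
A non-greedy quantifier consumes as few characters as it can — just enough that the remainder of the pattern still matches from where it stops; whatever follows it matches normally.
Walking the string: at [0:11] match '14fhg17fhhY', group 1 = 'hhY'; at [16:28] match '14hhf1277fhr', group 1 = 'hr'.
One capturing group, so `findall` returns just the captured substring from each match — 2 in all.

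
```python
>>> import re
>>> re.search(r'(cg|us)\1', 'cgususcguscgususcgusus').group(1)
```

After group 1 captures some text, `\1` only succeeds where that same text appears again.
`search` walks the string left to right and returns the first match it finds.
The match spans [2:6] → 'usus'.
Captured: group 1 = 'us'.

'us'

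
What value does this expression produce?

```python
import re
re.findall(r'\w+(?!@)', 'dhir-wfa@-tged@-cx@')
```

A negative assertion filters positions out without eating any characters.
`findall` yields the raw match text (4 of them) because the pattern has no groups.

['dhir', 'wf', 'tge', 'c']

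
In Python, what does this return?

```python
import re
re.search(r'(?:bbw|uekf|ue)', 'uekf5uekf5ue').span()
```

(0, 4)

Branches in `(...|...)` are attempted left-to-right; the first branch that allows the whole pattern to succeed is taken.
`search` walks the string left to right and returns the first match it finds.
The match spans [0:4] → 'uekf'.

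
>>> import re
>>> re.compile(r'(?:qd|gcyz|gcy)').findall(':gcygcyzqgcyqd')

['gcy', 'gcyz', 'gcy', 'qd']

The regex engine tests alternatives in the order written; an earlier branch that matches wins even if a later one would match more.
No capturing groups, so `findall` returns the 4 full match strings.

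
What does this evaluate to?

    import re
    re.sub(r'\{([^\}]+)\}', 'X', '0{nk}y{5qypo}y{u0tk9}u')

Matches: at [1:5] → '{nk}'; at [6:13] → '{5qypo}'; at [14:21] → '{u0tk9}'.
Every occurrence is swapped for 'X'.

'0XyXyXu'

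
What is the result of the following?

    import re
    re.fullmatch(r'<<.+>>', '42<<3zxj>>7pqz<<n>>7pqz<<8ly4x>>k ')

`re.fullmatch` is like wrapping the pattern in `^…$` (in single-line mode).
Here there's no way to consume every character, so the call returns None.

None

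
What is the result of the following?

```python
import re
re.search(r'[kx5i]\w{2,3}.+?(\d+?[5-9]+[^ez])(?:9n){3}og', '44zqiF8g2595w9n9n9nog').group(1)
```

Pattern: one of [kx5i], then 2 to 3 of a word character, then one or more of any character (lazy); then one or more of a digit (lazy), then one or more of a character in [5-9], then any character except [ez] (captured); then the literal '9n' repeated 3 times, then the literal 'og'.
Lazy quantifiers expand one character at a time until the remainder of the pattern can match.
`re.search` tries every starting position until one works.
The match spans [4:21] → 'iF8g2595w9n9n9nog'.
Captured: group 1 = '595w'.

'595w'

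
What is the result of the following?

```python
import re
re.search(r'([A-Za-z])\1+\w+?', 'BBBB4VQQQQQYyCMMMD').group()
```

After group 1 captures some text, `\1` only succeeds where that same text appears again.
The match spans [0:5] → 'BBBB4'.

'BBBB4'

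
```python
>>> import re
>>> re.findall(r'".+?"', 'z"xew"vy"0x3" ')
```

['"xew"', '"0x3"']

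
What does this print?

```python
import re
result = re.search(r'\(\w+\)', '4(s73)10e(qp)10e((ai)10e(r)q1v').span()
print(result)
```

(1, 6)

The match spans [1:6] → '(s73)'.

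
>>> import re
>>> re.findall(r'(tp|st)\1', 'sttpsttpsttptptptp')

The backreference `\1` re-matches whatever the first group consumed, character for character.
Scanning left to right: at [10:14] match 'tptp', group 1 = 'tp'; at [14:18] match 'tptp', group 1 = 'tp'.
One capturing group, so `findall` returns just the captured substring from each match — 2 in all.

['tp', 'tp']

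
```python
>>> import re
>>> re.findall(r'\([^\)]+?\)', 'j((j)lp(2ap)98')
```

['((j)', '(2ap)']

`findall` yields the raw match text (2 of them) because the pattern has no groups.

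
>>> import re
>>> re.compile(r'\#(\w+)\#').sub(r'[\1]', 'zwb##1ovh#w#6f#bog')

Matches: at [4:10] → '#1ovh#'; at [11:15] → '#6f#'.
`\1` in the replacement pulls in group 1's text for each match.

'zwb#[1ovh]w[6f]bog'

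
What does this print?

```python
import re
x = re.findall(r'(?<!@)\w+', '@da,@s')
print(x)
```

A negative assertion filters positions out without eating any characters.
Scanning left to right: at [2:3] → 'a'.
With no groups in the pattern, `findall` gives back each whole match — 1 here.

['a']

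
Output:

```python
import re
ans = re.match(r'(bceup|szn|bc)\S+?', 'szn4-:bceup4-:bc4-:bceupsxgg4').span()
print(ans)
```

(0, 4)

With `match`, the pattern is implicitly anchored at the beginning.
The match spans [0:4] → 'szn4'.
Captured: group 1 = 'szn'.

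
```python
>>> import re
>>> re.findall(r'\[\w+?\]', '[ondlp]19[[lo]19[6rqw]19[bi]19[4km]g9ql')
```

No capturing groups, so `findall` returns the 5 full match strings.

['[ondlp]', '[lo]', '[6rqw]', '[bi]', '[4km]']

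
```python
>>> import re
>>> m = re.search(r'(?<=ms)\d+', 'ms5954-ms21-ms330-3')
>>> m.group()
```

'5954'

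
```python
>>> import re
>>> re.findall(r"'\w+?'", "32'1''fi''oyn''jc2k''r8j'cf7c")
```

["'1'", "'fi'", "'oyn'", "'jc2k'", "'r8j'"]

Walking the string: at [2:5] → "'1'"; at [5:9] → "'fi'"; at [9:14] → "'oyn'"; at [14:20] → "'jc2k'"; at [20:25] → "'r8j'".
With no groups in the pattern, `findall` gives back each whole match — 5 here.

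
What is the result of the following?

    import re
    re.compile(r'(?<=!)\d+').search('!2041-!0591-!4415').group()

Lookahead/lookbehind check context without consuming it, so the matched span excludes the asserted characters.
Unlike `match`, `search` isn't anchored — it looks for the pattern anywhere in the string.
The match spans [1:5] → '2041'.

'2041'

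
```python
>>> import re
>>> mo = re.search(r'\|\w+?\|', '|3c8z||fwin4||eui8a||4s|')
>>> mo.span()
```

`re.search` scans for the first position where the pattern succeeds.
The match spans [0:6] → '|3c8z|'.

(0, 6)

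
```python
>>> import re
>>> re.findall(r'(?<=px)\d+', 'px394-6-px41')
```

The `(?=…)`/`(?<=…)` assertion just peeks at neighbouring text; it doesn't advance the match position.
With no groups in the pattern, `findall` gives back each whole match — 2 here.

['394', '41']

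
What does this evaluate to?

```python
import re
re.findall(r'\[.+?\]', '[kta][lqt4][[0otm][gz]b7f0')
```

['[kta]', '[lqt4]', '[[0otm]', '[gz]']

Lazy quantifiers expand one character at a time until the remainder of the pattern can match.
Walking the string: at [0:5] → '[kta]'; at [5:11] → '[lqt4]'; at [11:18] → '[[0otm]'; at [18:22] → '[gz]'.
`findall` yields the raw match text (4 of them) because the pattern has no groups.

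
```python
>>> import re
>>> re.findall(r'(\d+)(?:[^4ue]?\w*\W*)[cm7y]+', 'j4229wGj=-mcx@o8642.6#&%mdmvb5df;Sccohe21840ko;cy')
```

['4229', '8642', '21840']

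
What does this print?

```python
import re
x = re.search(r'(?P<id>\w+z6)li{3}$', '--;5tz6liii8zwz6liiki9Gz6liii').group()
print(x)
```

Pattern: one or more of a word character, then the literal 'z6' (captured as 'id'); then the literal 'l', then exactly 3 of a literal 'i'; then anchored at the end.
The match spans [3:29] → '5tz6liii8zwz6liiki9Gz6liii'.

5tz6liii8zwz6liiki9Gz6liii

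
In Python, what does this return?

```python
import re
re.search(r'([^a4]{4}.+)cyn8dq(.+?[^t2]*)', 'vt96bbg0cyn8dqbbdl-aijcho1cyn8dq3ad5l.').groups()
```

('vt96bbg0cyn8dqbbdl-aijcho1', '3ad5l.')

Pattern: exactly 4 of any character except [a4], then one or more of any character (captured); then the literal 'cyn', then the literal '8dq'; then one or more of any character (lazy), then zero or more of any character except [t2] (captured).
`search` walks the string left to right and returns the first match it finds.
The match spans [0:38] → 'vt96bbg0cyn8dqbbdl-aijcho1cyn8dq3ad5l.'.
Captured: group 1 = 'vt96bbg0cyn8dqbbdl-aijcho1', group 2 = '3ad5l.'.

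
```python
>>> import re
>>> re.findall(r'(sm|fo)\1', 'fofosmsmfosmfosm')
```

After group 1 captures some text, `\1` only succeeds where that same text appears again.
Scanning left to right: at [0:4] match 'fofo', group 1 = 'fo'; at [4:8] match 'smsm', group 1 = 'sm'.
One capturing group, so `findall` returns just the captured substring from each match — 2 in all.

['fo', 'sm']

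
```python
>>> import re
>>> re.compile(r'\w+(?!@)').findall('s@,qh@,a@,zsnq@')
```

The negative lookaround is zero-width — it rules out positions where the adjacent text would match, without consuming anything.
Walking the string: at [3:4] → 'q'; at [10:13] → 'zsn'.
`findall` yields the raw match text (2 of them) because the pattern has no groups.

['q', 'zsn']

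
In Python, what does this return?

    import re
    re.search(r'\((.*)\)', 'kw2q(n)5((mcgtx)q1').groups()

('n)5((mcgtx',)

`re.search` scans for the first position where the pattern succeeds.
The match spans [4:16] → '(n)5((mcgtx)'.
Captured: group 1 = 'n)5((mcgtx'.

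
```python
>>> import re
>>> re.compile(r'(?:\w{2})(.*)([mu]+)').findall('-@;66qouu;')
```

[('qou', 'u')]

Pattern: exactly 2 of a word character (non-capturing group); then zero or more of any character (captured); then one or more of one of [mu] (captured).
Scanning left to right: at [3:9] match '66qouu', groups = ('qou', 'u').
`findall` packs the 2 group values into a tuple for every match.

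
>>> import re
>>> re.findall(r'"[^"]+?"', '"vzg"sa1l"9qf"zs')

['"vzg"', '"9qf"']

Since nothing is captured, `findall` lists the 2 matched substrings directly.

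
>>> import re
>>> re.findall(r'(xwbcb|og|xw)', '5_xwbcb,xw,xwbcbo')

Branches in `(...|...)` are attempted left-to-right; the first branch that allows the whole pattern to succeed is taken.
One capturing group, so `findall` returns just the captured substring from each match — 3 in all.

['xwbcb', 'xw', 'xwbcb']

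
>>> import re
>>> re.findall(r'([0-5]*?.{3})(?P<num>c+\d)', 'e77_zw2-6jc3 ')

This matches zero or more of a character in [0-5] (lazy), then exactly 3 of any character (captured); then one or more of the literal 'c', then a digit (captured as 'num').
Walking the string: at [6:12] match '2-6jc3', groups = ('2-6j', 'c3').
2 groups means the one result is a tuple of 2 captured strings — 1 here.

[('2-6j', 'c3')]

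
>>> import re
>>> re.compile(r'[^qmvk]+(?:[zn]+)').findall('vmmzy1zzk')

['zy1zz']

Pattern: one or more of any character except [qmvk]; then one or more of one of [zn] (non-capturing group).
Since nothing is captured, `findall` lists the 1 matched substring directly.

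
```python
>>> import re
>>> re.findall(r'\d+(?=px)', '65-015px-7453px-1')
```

Because the assertion is zero-width, the text it checks is not consumed and won't appear in the result.
Walking the string: at [3:6] → '015'; at [9:13] → '7453'.
No capturing groups, so `findall` returns the 2 full match strings.

['015', '7453']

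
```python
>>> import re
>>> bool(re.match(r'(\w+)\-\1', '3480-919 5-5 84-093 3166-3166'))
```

False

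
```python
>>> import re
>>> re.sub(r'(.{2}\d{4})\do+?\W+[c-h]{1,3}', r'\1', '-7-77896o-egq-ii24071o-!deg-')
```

Pattern: exactly 2 of any character, then exactly 4 of a digit (captured); then a digit; then one or more of a literal 'o' (lazy); then one or more of a non-word character, then 1 to 3 of a character in [c-h].
The replacement refers to a captured group, so each match is rewritten using its own captured text.

'-7-7789q-ii2407-'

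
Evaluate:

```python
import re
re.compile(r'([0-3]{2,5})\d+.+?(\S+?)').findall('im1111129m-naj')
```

Pattern: 2 to 5 of a character in [0-3] (captured); then one or more of a digit, then one or more of any character (lazy); then one or more of a non-whitespace character (lazy) (captured).
A `+?`/`*?`/`{m,n}?` starts at its minimum and grows only as far as needed for what follows to match.
Matches: at [2:11] match '1111129m-', groups = ('11111', '-').
`findall` packs the 2 group values into a tuple for every match.

[('11111', '-')]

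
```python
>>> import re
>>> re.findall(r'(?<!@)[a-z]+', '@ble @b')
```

['le']

A negative assertion filters positions out without eating any characters.
Matches: at [2:4] → 'le'.
Since nothing is captured, `findall` lists the 1 matched substring directly.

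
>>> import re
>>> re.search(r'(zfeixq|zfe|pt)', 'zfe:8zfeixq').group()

'zfe'

`re.search` tries every starting position until one works.
The match spans [0:3] → 'zfe'.
Captured: group 1 = 'zfe'.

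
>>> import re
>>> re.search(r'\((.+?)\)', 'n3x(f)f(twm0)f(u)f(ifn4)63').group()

'(f)'

With the lazy modifier that quantifier settles for the fewest repetitions that let the rest of the pattern succeed (the atoms after it are unaffected and can still be greedy).
The match spans [3:6] → '(f)'.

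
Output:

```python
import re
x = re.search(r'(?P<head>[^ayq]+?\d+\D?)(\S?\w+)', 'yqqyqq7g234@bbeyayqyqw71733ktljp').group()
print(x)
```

7g234@bbeyayqyqw71733ktljp

Pattern: one or more of any character except [ayq] (lazy), then one or more of a digit, then optionally a non-digit (captured as 'head'); then optionally a non-whitespace character, then one or more of a word character (captured).
`search` walks the string left to right and returns the first match it finds.
The match spans [6:32] → '7g234@bbeyayqyqw71733ktljp'.
Captured: group 1 = '7g234@', group 2 = 'bbeyayqyqw71733ktljp'.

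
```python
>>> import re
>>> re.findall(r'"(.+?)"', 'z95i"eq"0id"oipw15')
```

['eq']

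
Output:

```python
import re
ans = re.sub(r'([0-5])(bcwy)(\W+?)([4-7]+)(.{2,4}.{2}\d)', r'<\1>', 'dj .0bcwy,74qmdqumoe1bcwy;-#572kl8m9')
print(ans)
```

dj .0bcwy,74qmdqumoe<1>

Pattern: a character in [0-5] (captured); then a literal 'b', then the literal 'cwy' (captured); then one or more of a non-word character (lazy) (captured); then one or more of a character in [4-7] (captured); then 2 to 4 of any character, then exactly 2 of any character, then a digit (captured).
Matches: at [20:36] → '1bcwy;-#572kl8m9'.
`\1` in the replacement pulls in group 1's text for each match.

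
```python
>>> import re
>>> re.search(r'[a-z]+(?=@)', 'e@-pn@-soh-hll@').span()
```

The lookaround is zero-width — it requires the adjacent text to match without consuming it, so the asserted text isn't part of the match.
`search` walks the string left to right and returns the first match it finds.
The match spans [0:1] → 'e'.

(0, 1)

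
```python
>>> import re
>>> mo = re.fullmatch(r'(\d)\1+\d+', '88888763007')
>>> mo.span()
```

The backreference `\1` re-matches whatever the first group consumed, character for character.
`re.fullmatch` is like wrapping the pattern in `^…$` (in single-line mode).
The match spans [0:11] → '88888763007'.
Captured: group 1 = '8'.

(0, 11)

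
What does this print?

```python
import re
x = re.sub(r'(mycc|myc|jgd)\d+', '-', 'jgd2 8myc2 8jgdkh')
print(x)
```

- 8- 8jgdkh

Matches: at [0:4] → 'jgd2'; at [6:10] → 'myc2'.
Each match is replaced by '-'.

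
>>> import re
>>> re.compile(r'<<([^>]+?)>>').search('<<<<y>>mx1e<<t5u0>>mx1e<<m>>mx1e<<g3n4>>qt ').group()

'<<<<y>>'

`re.search` scans for the first position where the pattern succeeds.
The match spans [0:7] → '<<<<y>>'.
Captured: group 1 = '<<y'.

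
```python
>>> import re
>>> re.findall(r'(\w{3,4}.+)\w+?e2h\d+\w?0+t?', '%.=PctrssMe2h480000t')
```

['Pctrss']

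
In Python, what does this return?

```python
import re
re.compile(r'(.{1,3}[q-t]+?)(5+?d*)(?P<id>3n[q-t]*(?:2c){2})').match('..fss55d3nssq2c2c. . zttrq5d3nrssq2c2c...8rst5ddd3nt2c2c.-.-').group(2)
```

'55d'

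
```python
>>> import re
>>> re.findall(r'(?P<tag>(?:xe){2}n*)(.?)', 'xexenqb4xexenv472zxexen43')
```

[('xexen', 'q'), ('xexen', 'v'), ('xexen', '4')]

This matches the literal 'xe' repeated 2 times, then zero or more of a literal 'n' (captured as 'tag'); then optionally any character (captured).
Matches: at [0:6] match 'xexenq', groups = ('xexen', 'q'); at [8:14] match 'xexenv', groups = ('xexen', 'v'); at [18:24] match 'xexen4', groups = ('xexen', '4').
With 2 capturing groups, `findall` returns a 2-tuple per match.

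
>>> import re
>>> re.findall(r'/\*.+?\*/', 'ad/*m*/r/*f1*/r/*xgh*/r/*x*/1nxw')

`findall` yields the raw match text (4 of them) because the pattern has no groups.

['/*m*/', '/*f1*/', '/*xgh*/', '/*x*/']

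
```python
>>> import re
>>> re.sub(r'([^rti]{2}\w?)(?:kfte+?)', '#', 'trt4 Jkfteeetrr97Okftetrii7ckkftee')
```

Lazy quantifiers expand one character at a time until the remainder of the pattern can match.
`sub` substitutes '#' at each match site.

'trt#eetrr#trii#e'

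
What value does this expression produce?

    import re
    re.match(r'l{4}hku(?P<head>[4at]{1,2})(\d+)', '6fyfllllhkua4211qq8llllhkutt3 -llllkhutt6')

None

`match` is anchored at position 0; if the pattern doesn't fit there, it returns None.
Here position 0 doesn't satisfy it, so the call returns None.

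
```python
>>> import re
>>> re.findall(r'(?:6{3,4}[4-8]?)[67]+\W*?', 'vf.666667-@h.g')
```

['666667']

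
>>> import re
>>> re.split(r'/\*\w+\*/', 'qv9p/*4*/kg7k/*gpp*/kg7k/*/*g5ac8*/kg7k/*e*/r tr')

['qv9p', 'kg7k', 'kg7k/*', 'kg7k', 'r tr']

Matches to split on: at [4:9] → '/*4*/'; at [13:20] → '/*gpp*/'; at [26:35] → '/*g5ac8*/'; at [39:44] → '/*e*/'.
Splitting on the pattern gives 5 pieces.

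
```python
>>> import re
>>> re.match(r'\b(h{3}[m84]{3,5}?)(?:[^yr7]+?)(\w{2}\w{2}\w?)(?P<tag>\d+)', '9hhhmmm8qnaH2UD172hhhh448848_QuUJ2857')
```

Pattern: a word boundary (`\b`, zero-width); then exactly 3 of a literal 'h', then 3 to 5 of one of [m84] (lazy) (captured); then one or more of any character except [yr7] (lazy) (non-capturing group); then exactly 2 of a word character, then exactly 2 of a word character, then optionally a word character (captured); then one or more of a digit (captured as 'tag').
`re.match` won't scan ahead — the pattern has to work from the very first character.
Here position 0 doesn't satisfy it, so the call returns None.

None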